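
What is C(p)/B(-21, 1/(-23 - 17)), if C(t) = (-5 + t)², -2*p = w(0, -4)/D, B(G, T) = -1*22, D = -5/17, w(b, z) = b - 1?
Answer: -4489/2200 ≈ -2.0405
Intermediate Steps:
w(b, z) = -1 + b
D = -5/17 (D = -5*1/17 = -5/17 ≈ -0.29412)
B(G, T) = -22
p = -17/10 (p = -(-1 + 0)/(2*(-5/17)) = -(-1)*(-17)/(2*5) = -½*17/5 = -17/10 ≈ -1.7000)
C(p)/B(-21, 1/(-23 - 17)) = (-5 - 17/10)²/(-22) = (-67/10)²*(-1/22) = (4489/100)*(-1/22) = -4489/2200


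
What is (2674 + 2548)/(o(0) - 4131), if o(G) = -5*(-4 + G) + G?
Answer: -5222/4111 ≈ -1.2703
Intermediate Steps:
o(G) = 20 - 4*G (o(G) = (20 - 5*G) + G = 20 - 4*G)
(2674 + 2548)/(o(0) - 4131) = (2674 + 2548)/((20 - 4*0) - 4131) = 5222/((20 + 0) - 4131) = 5222/(20 - 4131) = 5222/(-4111) = 5222*(-1/4111) = -5222/4111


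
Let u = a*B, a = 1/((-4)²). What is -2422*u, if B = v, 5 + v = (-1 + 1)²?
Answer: 6055/8 ≈ 756.88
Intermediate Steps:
a = 1/16 ≈ 0.062500
v = -5 (v = -5 + (-1 + 1)² = -5 + 0² = -5 + 0 = -5)
B = -5
u = -5/16 (u = (1/16)*(-5) = -5/16 ≈ -0.31250)
-2422*u = -2422*(-5/16) = 6055/8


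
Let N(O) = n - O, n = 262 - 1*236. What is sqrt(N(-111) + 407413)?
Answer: 5*sqrt(16302) ≈ 638.40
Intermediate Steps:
n = 26 (n = 262 - 236 = 26)
N(O) = 26 - O
sqrt(N(-111) + 407413) = sqrt((26 - 1*(-111)) + 407413) = sqrt((26 + 111) + 407413) = sqrt(137 + 407413) = sqrt(407550) = 5*sqrt(16302)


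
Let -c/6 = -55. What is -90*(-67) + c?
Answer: 6360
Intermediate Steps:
c = 330 (c = -6*(-55) = 330)
-90*(-67) + c = -90*(-67) + 330 = 6030 + 330 = 6360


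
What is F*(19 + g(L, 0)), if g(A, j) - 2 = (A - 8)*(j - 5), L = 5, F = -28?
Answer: -1008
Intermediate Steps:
g(A, j) = 2 + (-8 + A)*(-5 + j) (g(A, j) = 2 + (A - 8)*(j - 5) = 2 + (-8 + A)*(-5 + j))
F*(19 + g(L, 0)) = -28*(19 + (42 - 8*0 - 5*5 + 5*0)) = -28*(19 + (42 + 0 - 25 + 0)) = -28*(19 + 17) = -28*36 = -1008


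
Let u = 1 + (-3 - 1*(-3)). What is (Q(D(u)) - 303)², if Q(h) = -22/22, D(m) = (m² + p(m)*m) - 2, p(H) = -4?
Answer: 92416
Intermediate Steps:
u = 1 (u = 1 + (-3 + 3) = 1 + 0 = 1)
D(m) = -2 + m² - 4*m (D(m) = (m² - 4*m) - 2 = -2 + m² - 4*m)
Q(h) = -1 (Q(h) = -22*1/22 = -1)
(Q(D(u)) - 303)² = (-1 - 303)² = (-304)² = 92416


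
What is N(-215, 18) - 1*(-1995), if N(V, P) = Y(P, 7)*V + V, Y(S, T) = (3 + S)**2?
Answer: -93035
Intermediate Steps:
N(V, P) = V + V*(3 + P)**2 (N(V, P) = (3 + P)**2*V + V = V*(3 + P)**2 + V = V + V*(3 + P)**2)
N(-215, 18) - 1*(-1995) = -215*(1 + (3 + 18)**2) - 1*(-1995) = -215*(1 + 21**2) + 1995 = -215*(1 + 441) + 1995 = -215*442 + 1995 = -95030 + 1995 = -93035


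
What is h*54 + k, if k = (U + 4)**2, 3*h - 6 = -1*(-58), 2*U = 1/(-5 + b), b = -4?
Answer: 378289/324 ≈ 1167.6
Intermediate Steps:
U = -1/18 (U = 1/(2*(-5 - 4)) = (1/2)/(-9) = (1/2)*(-1/9) = -1/18 ≈ -0.055556)
h = 64/3 (h = 2 + (-1*(-58))/3 = 2 + (1/3)*58 = 2 + 58/3 = 64/3 ≈ 21.333)
k = 5041/324 (k = (-1/18 + 4)**2 = (71/18)**2 = 5041/324 ≈ 15.559)
h*54 + k = (64/3)*54 + 5041/324 = 1152 + 5041/324 = 378289/324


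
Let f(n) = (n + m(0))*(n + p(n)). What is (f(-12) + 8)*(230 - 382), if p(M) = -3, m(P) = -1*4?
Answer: -37696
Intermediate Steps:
m(P) = -4
f(n) = (-4 + n)*(-3 + n) (f(n) = (n - 4)*(n - 3) = (-4 + n)*(-3 + n))
(f(-12) + 8)*(230 - 382) = ((12 + (-12)² - 7*(-12)) + 8)*(230 - 382) = ((12 + 144 + 84) + 8)*(-152) = (240 + 8)*(-152) = 248*(-152) = -37696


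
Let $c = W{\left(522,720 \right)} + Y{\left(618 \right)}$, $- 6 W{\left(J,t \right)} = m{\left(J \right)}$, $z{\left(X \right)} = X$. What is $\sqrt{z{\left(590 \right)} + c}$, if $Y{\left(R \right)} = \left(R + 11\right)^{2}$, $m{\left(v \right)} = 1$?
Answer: $\frac{\sqrt{14264310}}{6} \approx 629.47$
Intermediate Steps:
$Y{\left(R \right)} = \left(11 + R\right)^{2}$
$W{\left(J,t \right)} = - \frac{1}{6}$ ($W{\left(J,t \right)} = \left(- \frac{1}{6}\right) 1 = - \frac{1}{6}$)
$c = \frac{2373845}{6}$ ($c = - \frac{1}{6} + \left(11 + 618\right)^{2} = - \frac{1}{6} + 629^{2} = - \frac{1}{6} + 395641 = \frac{2373845}{6} \approx 3.9564 \cdot 10^{5}$)
$\sqrt{z{\left(590 \right)} + c} = \sqrt{590 + \frac{2373845}{6}} = \sqrt{\frac{2377385}{6}} = \frac{\sqrt{14264310}}{6}$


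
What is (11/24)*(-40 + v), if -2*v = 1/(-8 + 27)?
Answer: -5577/304 ≈ -18.345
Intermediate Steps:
v = -1/38 (v = -1/(2*(-8 + 27)) = -1/2/19 = -1/2*1/19 = -1/38 ≈ -0.026316)
(11/24)*(-40 + v) = (11/24)*(-40 - 1/38) = (11*(1/24))*(-1521/38) = (11/24)*(-1521/38) = -5577/304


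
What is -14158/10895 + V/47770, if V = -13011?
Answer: -163616501/104090830 ≈ -1.5719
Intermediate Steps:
-14158/10895 + V/47770 = -14158/10895 - 13011/47770 = -163616501/104090830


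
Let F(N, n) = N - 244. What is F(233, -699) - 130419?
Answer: -130430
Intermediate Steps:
F(N, n) = -244 + N
F(233, -699) - 130419 = (-244 + 233) - 130419 = -11 - 130419 = -130430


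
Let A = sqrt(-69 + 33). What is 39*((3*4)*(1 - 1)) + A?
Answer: 6*I ≈ 6.0*I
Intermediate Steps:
A = 6*I (A = sqrt(-36) = 6*I ≈ 6.0*I)
39*((3*4)*(1 - 1)) + A = 39*((3*4)*(1 - 1)) + 6*I = 39*(12*0) + 6*I = 39*0 + 6*I = 0 + 6*I = 6*I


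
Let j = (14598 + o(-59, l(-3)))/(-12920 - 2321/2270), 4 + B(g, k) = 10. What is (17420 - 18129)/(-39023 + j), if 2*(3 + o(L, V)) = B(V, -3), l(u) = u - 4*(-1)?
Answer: 2310609021/127178429227 ≈ 0.018168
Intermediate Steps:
B(g, k) = 6 (B(g, k) = -4 + 10 = 6)
l(u) = 4 + u (l(u) = u + 4 = 4 + u)
o(L, V) = 0 (o(L, V) = -3 + (½)*6 = -3 + 3 = 0)
j = -3681940/3258969 (j = (14598 + 0)/(-12920 - 2321/2270) = 14598/(-12920 - 2321*1/2270) = 14598/(-12920 - 2321/2270) = 14598/(-29330721/2270) = 14598*(-2270/29330721) = -3681940/3258969 ≈ -1.1298)
(17420 - 18129)/(-39023 + j) = (17420 - 18129)/(-39023 - 3681940/3258969) = -709/(-127178429227/3258969) = -709*(-3258969/127178429227) = 2310609021/127178429227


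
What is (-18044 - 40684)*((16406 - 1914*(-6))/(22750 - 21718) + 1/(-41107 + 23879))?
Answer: -293938465484/185201 ≈ -1.5871e+6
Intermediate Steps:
(-18044 - 40684)*((16406 - 1914*(-6))/(22750 - 21718) + 1/(-41107 + 23879)) = -58728*((16406 + 11484)/1032 + 1/(-17228)) = -58728*(27890*(1/1032) - 1/17228) = -58728*(13945/516 - 1/17228) = -58728*30030493/1111206 = -293938465484/185201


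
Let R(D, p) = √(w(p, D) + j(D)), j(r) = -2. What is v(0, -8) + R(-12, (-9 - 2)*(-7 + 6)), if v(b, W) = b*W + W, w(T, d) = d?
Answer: -8 + I*√14 ≈ -8.0 + 3.7417*I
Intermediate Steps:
v(b, W) = W + W*b (v(b, W) = W*b + W = W + W*b)
R(D, p) = √(-2 + D) (R(D, p) = √(D - 2) = √(-2 + D))
v(0, -8) + R(-12, (-9 - 2)*(-7 + 6)) = -8*(1 + 0) + √(-2 - 12) = -8*1 + √(-14) = -8 + I*√14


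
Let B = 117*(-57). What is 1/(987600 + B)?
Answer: 1/980931 ≈ 1.0194e-6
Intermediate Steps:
B = -6669
1/(987600 + B) = 1/(987600 - 6669) = 1/980931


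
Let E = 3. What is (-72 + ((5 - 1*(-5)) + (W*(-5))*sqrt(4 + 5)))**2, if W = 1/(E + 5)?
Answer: 261121/64 ≈ 4080.0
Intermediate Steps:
W = 1/8 (W = 1/(3 + 5) = 1/8 ≈ 0.12500)
(-72 + ((5 - 1*(-5)) + (W*(-5))*sqrt(4 + 5)))**2 = (-72 + ((5 - 1*(-5)) + ((1/8)*(-5))*sqrt(4 + 5)))**2 = (-72 + ((5 + 5) - 5*sqrt(9)/8))**2 = (-72 + (10 - 5/8*3))**2 = (-72 + (10 - 15/8))**2 = (-72 + 65/8)**2 = (-511/8)**2 = 261121/64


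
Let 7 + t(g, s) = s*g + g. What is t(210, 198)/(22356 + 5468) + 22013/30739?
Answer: 40358667/18197488 ≈ 2.2178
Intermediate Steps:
t(g, s) = -7 + g + g*s (t(g, s) = -7 + (s*g + g) = -7 + (g*s + g) = -7 + (g + g*s) = -7 + g + g*s)
t(210, 198)/(22356 + 5468) + 22013/30739 = (-7 + 210 + 210*198)/(22356 + 5468) + 22013/30739 = (-7 + 210 + 41580)/27824 + 22013*(1/30739) = 41783*(1/27824) + 22013/30739 = 889/592 + 22013/30739 = 40358667/18197488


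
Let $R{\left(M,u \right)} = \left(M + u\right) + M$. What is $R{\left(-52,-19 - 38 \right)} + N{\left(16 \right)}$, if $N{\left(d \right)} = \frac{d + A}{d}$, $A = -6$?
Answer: $- \frac{1283}{8} \approx -160.38$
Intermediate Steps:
$N{\left(d \right)} = \frac{-6 + d}{d}$ ($N{\left(d \right)} = \frac{d - 6}{d} = \frac{-6 + d}{d}$)
$R{\left(M,u \right)} = u + 2 M$
$R{\left(-52,-19 - 38 \right)} + N{\left(16 \right)} = \left(\left(-19 - 38\right) + 2 \left(-52\right)\right) + \frac{-6 + 16}{16} = \left(\left(-19 - 38\right) - 104\right) + \frac{1}{16} \cdot 10 = \left(-57 - 104\right) + \frac{5}{8} = -161 + \frac{5}{8} = - \frac{1283}{8}$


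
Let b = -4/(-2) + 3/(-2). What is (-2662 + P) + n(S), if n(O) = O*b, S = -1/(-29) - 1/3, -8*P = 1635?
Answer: -1995101/696 ≈ -2866.5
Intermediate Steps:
P = -1635/8 (P = -⅛*1635 = -1635/8 ≈ -204.38)
S = -26/87 (S = -1*(-1/29) - 1*⅓ = 1/29 - ⅓ = -26/87 ≈ -0.29885)
b = ½ (b = -4*(-½) + 3*(-½) = 2 - 3/2 = ½ ≈ 0.50000)
n(O) = O/2 (n(O) = O*(½) = O/2)
(-2662 + P) + n(S) = (-2662 - 1635/8) + (½)*(-26/87) = -22931/8 - 13/87 = -1995101/696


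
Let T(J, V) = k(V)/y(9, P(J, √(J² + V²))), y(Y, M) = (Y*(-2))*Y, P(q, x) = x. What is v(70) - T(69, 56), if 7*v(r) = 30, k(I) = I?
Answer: 2626/567 ≈ 4.6314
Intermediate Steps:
y(Y, M) = -2*Y² (y(Y, M) = (-2*Y)*Y = -2*Y²)
v(r) = 30/7 (v(r) = (⅐)*30 = 30/7)
T(J, V) = -V/162 (T(J, V) = V/((-2*9²)) = V/((-2*81)) = V/(-162) = V*(-1/162) = -V/162)
v(70) - T(69, 56) = 30/7 - (-1)*56/162 = 30/7 - 1*(-28/81) = 30/7 + 28/81 = 2626/567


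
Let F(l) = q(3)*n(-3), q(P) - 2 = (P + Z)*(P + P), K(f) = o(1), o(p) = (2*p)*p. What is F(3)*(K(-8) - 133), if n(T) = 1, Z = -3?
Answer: -262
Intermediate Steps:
o(p) = 2*p²
K(f) = 2 (K(f) = 2*1² = 2*1 = 2)
q(P) = 2 + 2*P*(-3 + P) (q(P) = 2 + (P - 3)*(P + P) = 2 + (-3 + P)*(2*P) = 2 + 2*P*(-3 + P))
F(l) = 2 (F(l) = (2 - 6*3 + 2*3²)*1 = (2 - 18 + 2*9)*1 = (2 - 18 + 18)*1 = 2*1 = 2)
F(3)*(K(-8) - 133) = 2*(2 - 133) = 2*(-131) = -262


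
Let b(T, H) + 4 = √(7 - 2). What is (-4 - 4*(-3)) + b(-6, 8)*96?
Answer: -376 + 96*√5 ≈ -161.34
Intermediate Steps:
b(T, H) = -4 + √5 (b(T, H) = -4 + √(7 - 2) = -4 + √5)
(-4 - 4*(-3)) + b(-6, 8)*96 = (-4 - 4*(-3)) + (-4 + √5)*96 = (-4 + 12) + (-384 + 96*√5) = 8 + (-384 + 96*√5) = -376 + 96*√5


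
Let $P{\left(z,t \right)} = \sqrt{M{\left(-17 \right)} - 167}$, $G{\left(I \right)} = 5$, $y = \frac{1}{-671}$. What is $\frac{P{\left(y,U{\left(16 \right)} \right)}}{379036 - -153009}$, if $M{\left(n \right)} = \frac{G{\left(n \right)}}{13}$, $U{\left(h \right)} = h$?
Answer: $\frac{19 i \sqrt{78}}{6916585} \approx 2.4261 \cdot 10^{-5} i$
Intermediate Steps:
$y = - \frac{1}{671} \approx -0.0014903$
$M{\left(n \right)} = \frac{5}{13}$
$P{\left(z,t \right)} = \frac{19 i \sqrt{78}}{13}$ ($P{\left(z,t \right)} = \sqrt{\frac{5}{13} - 167} = \sqrt{- \frac{2166}{13}} = \frac{19 i \sqrt{78}}{13}$)
$\frac{P{\left(y,U{\left(16 \right)} \right)}}{379036 - -153009} = \frac{\frac{19}{13} i \sqrt{78}}{379036 - -153009} = \frac{\frac{19}{13} i \sqrt{78}}{379036 + 153009} = \frac{\frac{19}{13} i \sqrt{78}}{532045} = \frac{19 i \sqrt{78}}{13} \cdot \frac{1}{532045} = \frac{19 i \sqrt{78}}{6916585}$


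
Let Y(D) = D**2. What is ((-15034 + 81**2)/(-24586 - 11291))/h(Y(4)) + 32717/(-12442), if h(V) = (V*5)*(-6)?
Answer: -281761784693/107131592160 ≈ -2.6301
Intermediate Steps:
h(V) = -30*V (h(V) = (5*V)*(-6) = -30*V)
((-15034 + 81**2)/(-24586 - 11291))/h(Y(4)) + 32717/(-12442) = ((-15034 + 81**2)/(-24586 - 11291))/((-30*4**2)) + 32717/(-12442) = ((-15034 + 6561)/(-35877))/((-30*16)) + 32717*(-1/12442) = -8473*(-1/35877)/(-480) - 32717/12442 = (8473/35877)*(-1/480) - 32717/12442 = -8473/17220960 - 32717/12442 = -281761784693/107131592160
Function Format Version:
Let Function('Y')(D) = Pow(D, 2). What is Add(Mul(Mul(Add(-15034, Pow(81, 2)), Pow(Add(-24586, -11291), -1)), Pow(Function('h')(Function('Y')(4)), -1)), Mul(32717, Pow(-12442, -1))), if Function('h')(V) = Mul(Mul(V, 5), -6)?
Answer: Rational(-281761784693, 107131592160) ≈ -2.6301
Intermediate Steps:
Function('h')(V) = Mul(-30, V) (Function('h')(V) = Mul(Mul(5, V), -6) = Mul(-30, V))
Add(Mul(Mul(Add(-15034, Pow(81, 2)), Pow(Add(-24586, -11291), -1)), Pow(Function('h')(Function('Y')(4)), -1)), Mul(32717, Pow(-12442, -1))) = Add(Mul(Mul(Add(-15034, Pow(81, 2)), Pow(Add(-24586, -11291), -1)), Pow(Mul(-30, Pow(4, 2)), -1)), Mul(32717, Pow(-12442, -1))) = Add(Mul(Mul(Add(-15034, 6561), Pow(-35877, -1)), Pow(Mul(-30, 16), -1)), Mul(32717, Rational(-1, 12442))) = Add(Mul(Mul(-8473, Rational(-1, 35877)), Pow(-480, -1)), Rational(-32717, 12442)) = Add(Mul(Rational(8473, 35877), Rational(-1, 480)), Rational(-32717, 12442)) = Add(Rational(-8473, 17220960), Rational(-32717, 12442)) = Rational(-281761784693, 107131592160)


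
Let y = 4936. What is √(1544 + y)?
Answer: 36*√5 ≈ 80.498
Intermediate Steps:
√(1544 + y) = √(1544 + 4936) = √6480 = 36*√5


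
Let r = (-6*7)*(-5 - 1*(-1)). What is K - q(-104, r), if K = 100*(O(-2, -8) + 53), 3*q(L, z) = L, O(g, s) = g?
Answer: 15404/3 ≈ 5134.7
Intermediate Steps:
r = 168 (r = -42*(-5 + 1) = -42*(-4) = 168)
q(L, z) = L/3
K = 5100 (K = 100*(-2 + 53) = 100*51 = 5100)
K - q(-104, r) = 5100 - (-104)/3 = 5100 - 1*(-104/3) = 5100 + 104/3 = 15404/3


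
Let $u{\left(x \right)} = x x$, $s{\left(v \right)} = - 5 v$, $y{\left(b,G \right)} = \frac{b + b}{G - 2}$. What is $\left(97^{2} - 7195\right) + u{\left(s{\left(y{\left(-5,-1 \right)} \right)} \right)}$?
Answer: $\frac{22426}{9} \approx 2491.8$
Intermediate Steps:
$y{\left(b,G \right)} = \frac{2 b}{-2 + G}$
$u{\left(x \right)} = x^{2}$
$\left(97^{2} - 7195\right) + u{\left(s{\left(y{\left(-5,-1 \right)} \right)} \right)} = \left(97^{2} - 7195\right) + \left(- 5 \cdot 2 \left(-5\right) \frac{1}{-2 - 1}\right)^{2} = \left(9409 - 7195\right) + \left(- 5 \cdot 2 \left(-5\right) \frac{1}{-3}\right)^{2} = 2214 + \left(- 5 \cdot 2 \left(-5\right) \left(- \frac{1}{3}\right)\right)^{2} = 2214 + \left(\left(-5\right) \frac{10}{3}\right)^{2} = 2214 + \left(- \frac{50}{3}\right)^{2} = 2214 + \frac{2500}{9} = \frac{22426}{9}$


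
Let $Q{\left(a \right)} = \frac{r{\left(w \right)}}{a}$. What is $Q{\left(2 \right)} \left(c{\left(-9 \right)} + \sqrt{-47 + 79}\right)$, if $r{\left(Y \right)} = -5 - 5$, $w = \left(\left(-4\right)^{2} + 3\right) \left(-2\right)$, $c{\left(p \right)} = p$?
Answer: $45 - 20 \sqrt{2} \approx 16.716$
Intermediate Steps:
$w = -38$ ($w = \left(16 + 3\right) \left(-2\right) = 19 \left(-2\right) = -38$)
$r{\left(Y \right)} = -10$
$Q{\left(a \right)} = - \frac{10}{a}$
$Q{\left(2 \right)} \left(c{\left(-9 \right)} + \sqrt{-47 + 79}\right) = - \frac{10}{2} \left(-9 + \sqrt{-47 + 79}\right) = \left(-10\right) \frac{1}{2} \left(-9 + \sqrt{32}\right) = - 5 \left(-9 + 4 \sqrt{2}\right) = 45 - 20 \sqrt{2}$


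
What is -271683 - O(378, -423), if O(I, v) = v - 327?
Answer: -270933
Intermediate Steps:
O(I, v) = -327 + v
-271683 - O(378, -423) = -271683 - (-327 - 423) = -271683 - 1*(-750) = -271683 + 750 = -270933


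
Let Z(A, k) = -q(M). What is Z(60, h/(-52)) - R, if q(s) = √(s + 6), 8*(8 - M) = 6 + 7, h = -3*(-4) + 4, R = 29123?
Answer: -29123 - 3*√22/4 ≈ -29127.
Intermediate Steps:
h = 16 (h = 12 + 4 = 16)
M = 51/8 (M = 8 - (6 + 7)/8 = 8 - ⅛*13 = 8 - 13/8 = 51/8 ≈ 6.3750)
q(s) = √(6 + s)
Z(A, k) = -3*√22/4 (Z(A, k) = -√(6 + 51/8) = -√(99/8) = -3*√22/4)
Z(60, h/(-52)) - R = -3*√22/4 - 1*29123 = -3*√22/4 - 29123 = -29123 - 3*√22/4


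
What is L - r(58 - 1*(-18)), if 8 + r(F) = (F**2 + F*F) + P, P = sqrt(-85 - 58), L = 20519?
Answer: 8975 - I*sqrt(143) ≈ 8975.0 - 11.958*I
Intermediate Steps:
P = I*sqrt(143) (P = sqrt(-143) = I*sqrt(143) ≈ 11.958*I)
r(F) = -8 + 2*F**2 + I*sqrt(143) (r(F) = -8 + ((F**2 + F*F) + I*sqrt(143)) = -8 + ((F**2 + F**2) + I*sqrt(143)) = -8 + (2*F**2 + I*sqrt(143)) = -8 + 2*F**2 + I*sqrt(143))
L - r(58 - 1*(-18)) = 20519 - (-8 + 2*(58 - 1*(-18))**2 + I*sqrt(143)) = 20519 - (-8 + 2*(58 + 18)**2 + I*sqrt(143)) = 20519 - (-8 + 2*76**2 + I*sqrt(143)) = 20519 - (-8 + 2*5776 + I*sqrt(143)) = 20519 - (-8 + 11552 + I*sqrt(143)) = 20519 - (11544 + I*sqrt(143)) = 20519 + (-11544 - I*sqrt(143)) = 8975 - I*sqrt(143)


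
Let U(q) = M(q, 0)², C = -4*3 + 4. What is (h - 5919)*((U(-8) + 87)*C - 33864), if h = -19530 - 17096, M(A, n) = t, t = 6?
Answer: 1482608160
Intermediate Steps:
M(A, n) = 6
C = -8 (C = -12 + 4 = -8)
U(q) = 36 (U(q) = 6² = 36)
h = -36626
(h - 5919)*((U(-8) + 87)*C - 33864) = (-36626 - 5919)*((36 + 87)*(-8) - 33864) = -42545*(123*(-8) - 33864) = -42545*(-984 - 33864) = -42545*(-34848) = 1482608160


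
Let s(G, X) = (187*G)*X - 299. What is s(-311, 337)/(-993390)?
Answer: 9799604/496695 ≈ 19.730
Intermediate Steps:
s(G, X) = -299 + 187*G*X (s(G, X) = 187*G*X - 299 = -299 + 187*G*X)
s(-311, 337)/(-993390) = (-299 + 187*(-311)*337)/(-993390) = (-299 - 19598909)*(-1/993390) = -19599208*(-1/993390) = 9799604/496695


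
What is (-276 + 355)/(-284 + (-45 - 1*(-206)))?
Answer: -79/123 ≈ -0.64228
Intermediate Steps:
(-276 + 355)/(-284 + (-45 - 1*(-206))) = 79/(-284 + (-45 + 206)) = 79/(-284 + 161) = 79/(-123) = 79*(-1/123) = -79/123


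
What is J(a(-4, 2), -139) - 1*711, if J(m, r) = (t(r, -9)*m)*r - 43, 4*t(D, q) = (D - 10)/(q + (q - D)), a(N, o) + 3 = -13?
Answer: -174078/121 ≈ -1438.7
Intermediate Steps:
a(N, o) = -16 (a(N, o) = -3 - 13 = -16)
t(D, q) = (-10 + D)/(4*(-D + 2*q)) (t(D, q) = ((D - 10)/(q + (q - D)))/4 = ((-10 + D)/(-D + 2*q))/4 = (-10 + D)/(4*(-D + 2*q)))
J(m, r) = -43 + m*r*(10 - r)/(4*(18 + r)) (J(m, r) = (((10 - r)/(4*(r - 2*(-9))))*m)*r - 43 = (((10 - r)/(4*(r + 18)))*m)*r - 43 = (((10 - r)/(4*(18 + r)))*m)*r - 43 = (m*(10 - r)/(4*(18 + r)))*r - 43 = m*r*(10 - r)/(4*(18 + r)) - 43 = -43 + m*r*(10 - r)/(4*(18 + r)))
J(a(-4, 2), -139) - 1*711 = (-3096 - 172*(-139) - 1*(-16)*(-139)*(-10 - 139))/(4*(18 - 139)) - 1*711 = (¼)*(-3096 + 23908 - 1*(-16)*(-139)*(-149))/(-121) - 711 = (¼)*(-1/121)*(-3096 + 23908 + 331376) - 711 = (¼)*(-1/121)*352188 - 711 = -88047/121 - 711 = -174078/121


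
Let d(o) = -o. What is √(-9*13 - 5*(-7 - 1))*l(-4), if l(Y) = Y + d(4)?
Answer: -8*I*√77 ≈ -70.2*I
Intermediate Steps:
l(Y) = -4 + Y (l(Y) = Y - 1*4 = Y - 4 = -4 + Y)
√(-9*13 - 5*(-7 - 1))*l(-4) = √(-9*13 - 5*(-7 - 1))*(-4 - 4) = √(-117 - 5*(-8))*(-8) = √(-117 + 40)*(-8) = √(-77)*(-8) = (I*√77)*(-8) = -8*I*√77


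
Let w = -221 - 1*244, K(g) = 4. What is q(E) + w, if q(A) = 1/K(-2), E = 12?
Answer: -1859/4 ≈ -464.75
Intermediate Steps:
w = -465 (w = -221 - 244 = -465)
q(A) = ¼ (q(A) = 1/4 = ¼)
q(E) + w = ¼ - 465 = -1859/4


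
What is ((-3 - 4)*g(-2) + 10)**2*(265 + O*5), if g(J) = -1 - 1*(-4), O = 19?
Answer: 43560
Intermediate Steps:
g(J) = 3 (g(J) = -1 + 4 = 3)
((-3 - 4)*g(-2) + 10)**2*(265 + O*5) = ((-3 - 4)*3 + 10)**2*(265 + 19*5) = (-7*3 + 10)**2*(265 + 95) = (-21 + 10)**2*360 = (-11)**2*360 = 121*360 = 43560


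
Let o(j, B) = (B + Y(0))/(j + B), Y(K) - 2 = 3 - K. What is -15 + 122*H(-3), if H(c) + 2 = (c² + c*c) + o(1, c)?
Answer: 1815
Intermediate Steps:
Y(K) = 5 - K (Y(K) = 2 + (3 - K) = 5 - K)
o(j, B) = (5 + B)/(B + j) (o(j, B) = (B + (5 - 1*0))/(j + B) = (B + (5 + 0))/(B + j) = (B + 5)/(B + j) = (5 + B)/(B + j))
H(c) = -2 + 2*c² + (5 + c)/(1 + c) (H(c) = -2 + ((c² + c*c) + (5 + c)/(c + 1)) = -2 + ((c² + c²) + (5 + c)/(1 + c)) = -2 + (2*c² + (5 + c)/(1 + c)) = -2 + 2*c² + (5 + c)/(1 + c))
-15 + 122*H(-3) = -15 + 122*((5 - 3 + 2*(1 - 3)*(-1 + (-3)²))/(1 - 3)) = -15 + 122*((5 - 3 + 2*(-2)*(-1 + 9))/(-2)) = -15 + 122*(-(5 - 3 + 2*(-2)*8)/2) = -15 + 122*(-(5 - 3 - 32)/2) = -15 + 122*(-½*(-30)) = -15 + 122*15 = -15 + 1830 = 1815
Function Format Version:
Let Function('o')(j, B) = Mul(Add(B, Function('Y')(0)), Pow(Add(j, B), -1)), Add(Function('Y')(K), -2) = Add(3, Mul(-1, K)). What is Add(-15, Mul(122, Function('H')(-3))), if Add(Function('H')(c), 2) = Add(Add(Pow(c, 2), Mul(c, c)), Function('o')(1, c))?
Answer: 1815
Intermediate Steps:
Function('Y')(K) = Add(5, Mul(-1, K)) (Function('Y')(K) = Add(2, Add(3, Mul(-1, K))) = Add(5, Mul(-1, K)))
Function('o')(j, B) = Mul(Pow(Add(B, j), -1), Add(5, B)) (Function('o')(j, B) = Mul(Add(B, Add(5, Mul(-1, 0))), Pow(Add(j, B), -1)) = Mul(Add(B, Add(5, 0)), Pow(Add(B, j), -1)) = Mul(Add(B, 5), Pow(Add(B, j), -1)) = Mul(Add(5, B), Pow(Add(B, j), -1)) = Mul(Pow(Add(B, j), -1), Add(5, B)))
Function('H')(c) = Add(-2, Mul(2, Pow(c, 2)), Mul(Pow(Add(1, c), -1), Add(5, c))) (Function('H')(c) = Add(-2, Add(Add(Pow(c, 2), Mul(c, c)), Mul(Pow(Add(c, 1), -1), Add(5, c)))) = Add(-2, Add(Add(Pow(c, 2), Pow(c, 2)), Mul(Pow(Add(1, c), -1), Add(5, c)))) = Add(-2, Add(Mul(2, Pow(c, 2)), Mul(Pow(Add(1, c), -1), Add(5, c)))) = Add(-2, Mul(2, Pow(c, 2)), Mul(Pow(Add(1, c), -1), Add(5, c))))
Add(-15, Mul(122, Function('H')(-3))) = Add(-15, Mul(122, Mul(Pow(Add(1, -3), -1), Add(5, -3, Mul(2, Add(1, -3), Add(-1, Pow(-3, 2))))))) = Add(-15, Mul(122, Mul(Pow(-2, -1), Add(5, -3, Mul(2, -2, Add(-1, 9)))))) = Add(-15, Mul(122, Mul(Rational(-1, 2), Add(5, -3, Mul(2, -2, 8))))) = Add(-15, Mul(122, Mul(Rational(-1, 2), Add(5, -3, -32)))) = Add(-15, Mul(122, Mul(Rational(-1, 2), -30))) = Add(-15, Mul(122, 15)) = Add(-15, 1830) = 1815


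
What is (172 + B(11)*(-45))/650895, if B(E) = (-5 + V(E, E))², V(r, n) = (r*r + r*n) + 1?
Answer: -2548808/650895 ≈ -3.9159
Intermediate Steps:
V(r, n) = 1 + r² + n*r (V(r, n) = (r² + n*r) + 1 = 1 + r² + n*r)
B(E) = (-4 + 2*E²)² (B(E) = (-5 + (1 + E² + E*E))² = (-5 + (1 + E² + E²))² = (-5 + (1 + 2*E²))² = (-4 + 2*E²)²)
(172 + B(11)*(-45))/650895 = (172 + (4*(-2 + 11²)²)*(-45))/650895 = (172 + (4*(-2 + 121)²)*(-45))*(1/650895) = (172 + (4*119²)*(-45))*(1/650895) = (172 + (4*14161)*(-45))*(1/650895) = (172 + 56644*(-45))*(1/650895) = (172 - 2548980)*(1/650895) = -2548808*1/650895 = -2548808/650895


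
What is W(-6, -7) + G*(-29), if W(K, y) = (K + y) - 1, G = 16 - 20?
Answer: 102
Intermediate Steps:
G = -4
W(K, y) = -1 + K + y
W(-6, -7) + G*(-29) = (-1 - 6 - 7) - 4*(-29) = -14 + 116 = 102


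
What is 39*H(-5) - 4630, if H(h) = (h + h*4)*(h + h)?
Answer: 5120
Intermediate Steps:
H(h) = 10*h**2 (H(h) = (h + 4*h)*(2*h) = (5*h)*(2*h) = 10*h**2)
39*H(-5) - 4630 = 39*(10*(-5)**2) - 4630 = 39*(10*25) - 4630 = 39*250 - 4630 = 9750 - 4630 = 5120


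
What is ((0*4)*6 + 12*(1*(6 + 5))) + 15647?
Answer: 15779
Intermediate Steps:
((0*4)*6 + 12*(1*(6 + 5))) + 15647 = (0*6 + 12*(1*11)) + 15647 = (0 + 12*11) + 15647 = (0 + 132) + 15647 = 132 + 15647 = 15779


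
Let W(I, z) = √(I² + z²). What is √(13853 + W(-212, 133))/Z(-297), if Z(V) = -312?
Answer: -√(13853 + √62633)/312 ≈ -0.38063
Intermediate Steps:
√(13853 + W(-212, 133))/Z(-297) = √(13853 + √((-212)² + 133²))/(-312) = √(13853 + √(44944 + 17689))*(-1/312) = √(13853 + √62633)*(-1/312) = -√(13853 + √62633)/312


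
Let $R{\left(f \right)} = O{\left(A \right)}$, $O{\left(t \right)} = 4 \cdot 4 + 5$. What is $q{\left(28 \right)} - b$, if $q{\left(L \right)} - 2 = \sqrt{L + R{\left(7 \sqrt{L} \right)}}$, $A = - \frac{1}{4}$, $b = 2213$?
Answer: $-2204$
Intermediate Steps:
$A = - \frac{1}{4}$ ($A = \left(-1\right) \frac{1}{4} = - \frac{1}{4} \approx -0.25$)
$O{\left(t \right)} = 21$ ($O{\left(t \right)} = 16 + 5 = 21$)
$R{\left(f \right)} = 21$
$q{\left(L \right)} = 2 + \sqrt{21 + L}$ ($q{\left(L \right)} = 2 + \sqrt{L + 21} = 2 + \sqrt{21 + L}$)
$q{\left(28 \right)} - b = \left(2 + \sqrt{21 + 28}\right) - 2213 = \left(2 + \sqrt{49}\right) - 2213 = \left(2 + 7\right) - 2213 = 9 - 2213 = -2204$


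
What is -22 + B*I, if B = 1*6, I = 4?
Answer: 2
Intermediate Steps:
B = 6
-22 + B*I = -22 + 6*4 = -22 + 24 = 2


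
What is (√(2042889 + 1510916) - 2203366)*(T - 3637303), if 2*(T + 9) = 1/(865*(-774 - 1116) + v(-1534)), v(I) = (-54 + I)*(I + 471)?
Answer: 426314248325959565/53194 - 386966349055*√3553805/106388 ≈ 8.0075e+12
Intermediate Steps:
v(I) = (-54 + I)*(471 + I)
T = -957491/106388 (T = -9 + 1/(2*(865*(-774 - 1116) + (-25434 + (-1534)² + 417*(-1534)))) = -9 + 1/(2*(865*(-1890) + (-25434 + 2353156 - 639678))) = -9 + 1/(2*(-1634850 + 1688044)) = -9 + (½)/53194 = -9 + (½)*(1/53194) = -9 + 1/106388 = -957491/106388 ≈ -9.0000)
(√(2042889 + 1510916) - 2203366)*(T - 3637303) = (√(2042889 + 1510916) - 2203366)*(-957491/106388 - 3637303) = (√3553805 - 2203366)*(-386966349055/106388) = (-2203366 + √3553805)*(-386966349055/106388) = 426314248325959565/53194 - 386966349055*√3553805/106388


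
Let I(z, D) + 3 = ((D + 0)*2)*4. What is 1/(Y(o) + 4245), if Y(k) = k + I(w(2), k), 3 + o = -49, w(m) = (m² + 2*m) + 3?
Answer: 1/3774 ≈ 0.00026497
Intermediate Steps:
w(m) = 3 + m² + 2*m
o = -52 (o = -3 - 49 = -52)
I(z, D) = -3 + 8*D (I(z, D) = -3 + ((D + 0)*2)*4 = -3 + (D*2)*4 = -3 + (2*D)*4 = -3 + 8*D)
Y(k) = -3 + 9*k (Y(k) = k + (-3 + 8*k) = -3 + 9*k)
1/(Y(o) + 4245) = 1/((-3 + 9*(-52)) + 4245) = 1/((-3 - 468) + 4245) = 1/(-471 + 4245) = 1/3774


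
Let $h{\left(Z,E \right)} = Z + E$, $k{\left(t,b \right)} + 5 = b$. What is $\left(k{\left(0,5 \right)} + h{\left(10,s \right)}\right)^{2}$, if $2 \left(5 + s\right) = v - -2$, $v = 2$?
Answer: $49$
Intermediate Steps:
$k{\left(t,b \right)} = -5 + b$
$s = -3$ ($s = -5 + \frac{2 - -2}{2} = -5 + \frac{2 + 2}{2} = -5 + \frac{1}{2} \cdot 4 = -5 + 2 = -3$)
$h{\left(Z,E \right)} = E + Z$
$\left(k{\left(0,5 \right)} + h{\left(10,s \right)}\right)^{2} = \left(\left(-5 + 5\right) + \left(-3 + 10\right)\right)^{2} = \left(0 + 7\right)^{2} = 7^{2} = 49$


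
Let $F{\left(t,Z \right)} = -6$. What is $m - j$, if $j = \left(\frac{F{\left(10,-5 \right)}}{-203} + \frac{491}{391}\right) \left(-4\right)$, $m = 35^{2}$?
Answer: $\frac{97640001}{79373} \approx 1230.1$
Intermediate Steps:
$m = 1225$
$j = - \frac{408076}{79373}$ ($j = \left(- \frac{6}{-203} + \frac{491}{391}\right) \left(-4\right) = \left(\left(-6\right) \left(- \frac{1}{203}\right) + 491 \cdot \frac{1}{391}\right) \left(-4\right) = \left(\frac{6}{203} + \frac{491}{391}\right) \left(-4\right) = \frac{102019}{79373} \left(-4\right) = - \frac{408076}{79373} \approx -5.1412$)
$m - j = 1225 - - \frac{408076}{79373} = 1225 + \frac{408076}{79373} = \frac{97640001}{79373}$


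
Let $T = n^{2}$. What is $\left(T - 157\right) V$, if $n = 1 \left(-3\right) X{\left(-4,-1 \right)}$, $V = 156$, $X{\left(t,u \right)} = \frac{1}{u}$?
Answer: $-23088$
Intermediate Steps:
$n = 3$ ($n = \frac{1 \left(-3\right)}{-1} = \left(-3\right) \left(-1\right) = 3$)
$T = 9$ ($T = 3^{2} = 9$)
$\left(T - 157\right) V = \left(9 - 157\right) 156 = \left(-148\right) 156 = -23088$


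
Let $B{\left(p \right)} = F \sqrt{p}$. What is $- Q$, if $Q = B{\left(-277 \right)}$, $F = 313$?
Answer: $- 313 i \sqrt{277} \approx - 5209.4 i$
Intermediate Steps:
$B{\left(p \right)} = 313 \sqrt{p}$
$Q = 313 i \sqrt{277}$ ($Q = 313 \sqrt{-277} = 313 i \sqrt{277} \approx 5209.4 i$)
$- Q = - 313 i \sqrt{277}$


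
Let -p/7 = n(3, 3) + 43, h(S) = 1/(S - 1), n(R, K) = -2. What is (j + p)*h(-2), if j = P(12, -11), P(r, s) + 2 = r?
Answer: 277/3 ≈ 92.333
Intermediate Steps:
P(r, s) = -2 + r
j = 10 (j = -2 + 12 = 10)
h(S) = 1/(-1 + S)
p = -287 (p = -7*(-2 + 43) = -7*41 = -287)
(j + p)*h(-2) = (10 - 287)/(-1 - 2) = -277/(-3) = -277*(-⅓) = 277/3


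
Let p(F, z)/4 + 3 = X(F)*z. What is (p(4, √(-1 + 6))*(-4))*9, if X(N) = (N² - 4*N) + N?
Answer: 432 - 576*√5 ≈ -855.98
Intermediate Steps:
X(N) = N² - 3*N
p(F, z) = -12 + 4*F*z*(-3 + F) (p(F, z) = -12 + 4*((F*(-3 + F))*z) = -12 + 4*(F*z*(-3 + F)) = -12 + 4*F*z*(-3 + F))
(p(4, √(-1 + 6))*(-4))*9 = ((-12 + 4*4*√(-1 + 6)*(-3 + 4))*(-4))*9 = ((-12 + 4*4*√5*1)*(-4))*9 = ((-12 + 16*√5)*(-4))*9 = (48 - 64*√5)*9 = 432 - 576*√5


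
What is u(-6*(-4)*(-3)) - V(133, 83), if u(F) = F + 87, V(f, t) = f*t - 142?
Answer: -10882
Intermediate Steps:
V(f, t) = -142 + f*t
u(F) = 87 + F
u(-6*(-4)*(-3)) - V(133, 83) = (87 - 6*(-4)*(-3)) - (-142 + 133*83) = (87 + 24*(-3)) - (-142 + 11039) = (87 - 72) - 1*10897 = 15 - 10897 = -10882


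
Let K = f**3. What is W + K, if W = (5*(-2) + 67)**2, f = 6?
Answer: 3465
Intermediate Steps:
W = 3249 (W = (-10 + 67)**2 = 57**2 = 3249)
K = 216 (K = 6**3 = 216)
W + K = 3249 + 216 = 3465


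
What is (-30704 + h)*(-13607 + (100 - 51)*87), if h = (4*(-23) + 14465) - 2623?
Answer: 177106176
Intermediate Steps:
h = 11750 (h = (-92 + 14465) - 2623 = 14373 - 2623 = 11750)
(-30704 + h)*(-13607 + (100 - 51)*87) = (-30704 + 11750)*(-13607 + (100 - 51)*87) = -18954*(-13607 + 49*87) = -18954*(-13607 + 4263) = -18954*(-9344) = 177106176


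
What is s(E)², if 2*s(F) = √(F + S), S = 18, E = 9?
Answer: 27/4 ≈ 6.7500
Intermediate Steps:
s(F) = √(18 + F)/2 (s(F) = √(F + 18)/2 = √(18 + F)/2)
s(E)² = (√(18 + 9)/2)² = (√27/2)² = ((3*√3)/2)² = (3*√3/2)² = 27/4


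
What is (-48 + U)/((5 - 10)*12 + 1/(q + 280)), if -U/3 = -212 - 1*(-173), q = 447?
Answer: -50163/43619 ≈ -1.1500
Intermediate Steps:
U = 117 (U = -3*(-212 - 1*(-173)) = -3*(-212 + 173) = -3*(-39) = 117)
(-48 + U)/((5 - 10)*12 + 1/(q + 280)) = (-48 + 117)/((5 - 10)*12 + 1/(447 + 280)) = 69/(-5*12 + 1/727) = 69/(-60 + 1/727) = 69/(-43619/727) = 69*(-727/43619) = -50163/43619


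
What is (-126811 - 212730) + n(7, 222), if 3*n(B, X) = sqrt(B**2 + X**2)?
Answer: -339541 + sqrt(49333)/3 ≈ -3.3947e+5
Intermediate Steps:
n(B, X) = sqrt(B**2 + X**2)/3
(-126811 - 212730) + n(7, 222) = (-126811 - 212730) + sqrt(7**2 + 222**2)/3 = -339541 + sqrt(49 + 49284)/3 = -339541 + sqrt(49333)/3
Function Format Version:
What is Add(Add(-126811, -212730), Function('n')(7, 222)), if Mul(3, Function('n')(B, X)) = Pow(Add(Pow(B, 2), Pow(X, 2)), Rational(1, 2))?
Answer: Add(-339541, Mul(Rational(1, 3), Pow(49333, Rational(1, 2)))) ≈ -3.3947e+5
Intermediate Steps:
Function('n')(B, X) = Mul(Rational(1, 3), Pow(Add(Pow(B, 2), Pow(X, 2)), Rational(1, 2)))
Add(Add(-126811, -212730), Function('n')(7, 222)) = Add(Add(-126811, -212730), Mul(Rational(1, 3), Pow(Add(Pow(7, 2), Pow(222, 2)), Rational(1, 2)))) = Add(-339541, Mul(Rational(1, 3), Pow(Add(49, 49284), Rational(1, 2)))) = Add(-339541, Mul(Rational(1, 3), Pow(49333, Rational(1, 2))))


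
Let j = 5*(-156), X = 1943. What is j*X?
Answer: -1515540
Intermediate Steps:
j = -780
j*X = -780*1943 = -1515540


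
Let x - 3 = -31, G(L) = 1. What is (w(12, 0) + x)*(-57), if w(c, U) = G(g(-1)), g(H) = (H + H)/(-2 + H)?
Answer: 1539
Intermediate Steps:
g(H) = 2*H/(-2 + H) (g(H) = (2*H)/(-2 + H) = 2*H/(-2 + H))
x = -28 (x = 3 - 31 = -28)
w(c, U) = 1
(w(12, 0) + x)*(-57) = (1 - 28)*(-57) = -27*(-57) = 1539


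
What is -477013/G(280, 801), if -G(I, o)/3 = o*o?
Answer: 477013/1924803 ≈ 0.24782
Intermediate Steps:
G(I, o) = -3*o² (G(I, o) = -3*o*o = -3*o²)
-477013/G(280, 801) = -477013/((-3*801²)) = -477013/((-3*641601)) = -477013/(-1924803) = -477013*(-1/1924803) = 477013/1924803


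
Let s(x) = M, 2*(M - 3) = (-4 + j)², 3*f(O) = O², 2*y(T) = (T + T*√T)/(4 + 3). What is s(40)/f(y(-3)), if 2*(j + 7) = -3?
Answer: 31801/(6*(1 + I*√3)²) ≈ -662.52 - 1147.5*I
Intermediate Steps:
j = -17/2 (j = -7 + (½)*(-3) = -7 - 3/2 = -17/2 ≈ -8.5000)
y(T) = T/14 + T^(3/2)/14 (y(T) = ((T + T*√T)/(4 + 3))/2 = ((T + T^(3/2))/7)/2 = ((T + T^(3/2))*(⅐))/2 = (T/7 + T^(3/2)/7)/2 = T/14 + T^(3/2)/14)
f(O) = O²/3
M = 649/8 (M = 3 + (-4 - 17/2)²/2 = 3 + (-25/2)²/2 = 3 + (½)*(625/4) = 3 + 625/8 = 649/8 ≈ 81.125)
s(x) = 649/8
s(40)/f(y(-3)) = 649/(8*((((1/14)*(-3) + (-3)^(3/2)/14)²/3))) = 649/(8*(((-3/14 + (-3*I*√3)/14)²/3))) = 649/(8*(((-3/14 - 3*I*√3/14)²/3))) = 649*(3/(-3/14 - 3*I*√3/14)²)/8 = 1947/(8*(-3/14 - 3*I*√3/14)²)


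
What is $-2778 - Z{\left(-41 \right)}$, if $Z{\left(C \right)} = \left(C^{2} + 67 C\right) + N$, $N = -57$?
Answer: $-1655$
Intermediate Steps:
$Z{\left(C \right)} = -57 + C^{2} + 67 C$ ($Z{\left(C \right)} = \left(C^{2} + 67 C\right) - 57 = -57 + C^{2} + 67 C$)
$-2778 - Z{\left(-41 \right)} = -2778 - \left(-57 + \left(-41\right)^{2} + 67 \left(-41\right)\right) = -2778 - \left(-57 + 1681 - 2747\right) = -2778 - -1123 = -2778 + 1123 = -1655$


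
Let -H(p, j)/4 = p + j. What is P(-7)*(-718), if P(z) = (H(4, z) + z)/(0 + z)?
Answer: 3590/7 ≈ 512.86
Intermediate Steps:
H(p, j) = -4*j - 4*p (H(p, j) = -4*(p + j) = -4*(j + p) = -4*j - 4*p)
P(z) = (-16 - 3*z)/z (P(z) = ((-4*z - 4*4) + z)/(0 + z) = ((-4*z - 16) + z)/z = ((-16 - 4*z) + z)/z = (-16 - 3*z)/z)
P(-7)*(-718) = (-3 - 16/(-7))*(-718) = (-3 - 16*(-⅐))*(-718) = (-3 + 16/7)*(-718) = -5/7*(-718) = 3590/7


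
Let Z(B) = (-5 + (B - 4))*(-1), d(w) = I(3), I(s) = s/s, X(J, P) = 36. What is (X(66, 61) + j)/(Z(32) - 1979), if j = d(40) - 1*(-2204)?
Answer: -2241/2002 ≈ -1.1194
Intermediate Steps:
I(s) = 1
d(w) = 1
Z(B) = 9 - B (Z(B) = (-5 + (-4 + B))*(-1) = (-9 + B)*(-1) = 9 - B)
j = 2205 (j = 1 - 1*(-2204) = 1 + 2204 = 2205)
(X(66, 61) + j)/(Z(32) - 1979) = (36 + 2205)/((9 - 1*32) - 1979) = 2241/((9 - 32) - 1979) = 2241/(-23 - 1979) = 2241/(-2002) = 2241*(-1/2002) = -2241/2002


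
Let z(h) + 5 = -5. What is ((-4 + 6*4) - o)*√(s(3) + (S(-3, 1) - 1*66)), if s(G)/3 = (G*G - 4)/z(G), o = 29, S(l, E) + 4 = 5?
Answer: -9*I*√266/2 ≈ -73.393*I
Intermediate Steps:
S(l, E) = 1 (S(l, E) = -4 + 5 = 1)
z(h) = -10 (z(h) = -5 - 5 = -10)
s(G) = 6/5 - 3*G²/10 (s(G) = 3*((G*G - 4)/(-10)) = 3*((G² - 4)*(-⅒)) = 3*((-4 + G²)*(-⅒)) = 3*(⅖ - G²/10) = 6/5 - 3*G²/10)
((-4 + 6*4) - o)*√(s(3) + (S(-3, 1) - 1*66)) = ((-4 + 6*4) - 1*29)*√((6/5 - 3/10*3²) + (1 - 1*66)) = ((-4 + 24) - 29)*√((6/5 - 3/10*9) + (1 - 66)) = (20 - 29)*√((6/5 - 27/10) - 65) = -9*√(-3/2 - 65) = -9*I*√266/2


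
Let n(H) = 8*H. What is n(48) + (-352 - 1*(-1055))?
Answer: 1087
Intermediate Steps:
n(48) + (-352 - 1*(-1055)) = 8*48 + (-352 - 1*(-1055)) = 384 + (-352 + 1055) = 384 + 703 = 1087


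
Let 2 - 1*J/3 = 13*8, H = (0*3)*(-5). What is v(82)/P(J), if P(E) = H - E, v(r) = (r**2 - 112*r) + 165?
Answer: -15/2 ≈ -7.5000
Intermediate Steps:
v(r) = 165 + r**2 - 112*r
H = 0 (H = 0*(-5) = 0)
J = -306 (J = 6 - 39*8 = 6 - 3*104 = 6 - 312 = -306)
P(E) = -E (P(E) = 0 - E = -E)
v(82)/P(J) = (165 + 82**2 - 112*82)/((-1*(-306))) = (165 + 6724 - 9184)/306 = -2295*1/306 = -15/2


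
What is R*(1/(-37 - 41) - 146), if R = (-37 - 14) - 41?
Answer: 523894/39 ≈ 13433.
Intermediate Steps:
R = -92 (R = -51 - 41 = -92)
R*(1/(-37 - 41) - 146) = -92*(1/(-37 - 41) - 146) = -92*(1/(-78) - 146) = -92*(-1/78 - 146) = -92*(-11389/78) = 523894/39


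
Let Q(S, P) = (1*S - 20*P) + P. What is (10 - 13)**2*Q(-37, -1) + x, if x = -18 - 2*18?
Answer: -216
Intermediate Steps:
x = -54 (x = -18 - 36 = -54)
Q(S, P) = S - 19*P (Q(S, P) = (S - 20*P) + P = S - 19*P)
(10 - 13)**2*Q(-37, -1) + x = (10 - 13)**2*(-37 - 19*(-1)) - 54 = (-3)**2*(-37 + 19) - 54 = 9*(-18) - 54 = -162 - 54 = -216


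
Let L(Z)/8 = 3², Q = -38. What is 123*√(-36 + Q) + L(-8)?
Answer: 72 + 123*I*√74 ≈ 72.0 + 1058.1*I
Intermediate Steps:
L(Z) = 72 (L(Z) = 8*3² = 8*9 = 72)
123*√(-36 + Q) + L(-8) = 123*√(-36 - 38) + 72 = 123*√(-74) + 72 = 123*(I*√74) + 72 = 123*I*√74 + 72 = 72 + 123*I*√74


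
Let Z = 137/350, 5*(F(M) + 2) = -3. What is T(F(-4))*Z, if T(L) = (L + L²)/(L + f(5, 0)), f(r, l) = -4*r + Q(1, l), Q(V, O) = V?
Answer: -1781/23625 ≈ -0.075386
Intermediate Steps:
F(M) = -13/5 (F(M) = -2 + (⅕)*(-3) = -2 - ⅗ = -13/5)
Z = 137/350 (Z = 137*(1/350) = 137/350 ≈ 0.39143)
f(r, l) = 1 - 4*r (f(r, l) = -4*r + 1 = 1 - 4*r)
T(L) = (L + L²)/(-19 + L) (T(L) = (L + L²)/(L + (1 - 4*5)) = (L + L²)/(L + (1 - 20)) = (L + L²)/(L - 19) = (L + L²)/(-19 + L))
T(F(-4))*Z = -13*(1 - 13/5)/(5*(-19 - 13/5))*(137/350) = -13/5*(-8/5)/(-108/5)*(137/350) = -13/5*(-5/108)*(-8/5)*(137/350) = -26/135*137/350 = -1781/23625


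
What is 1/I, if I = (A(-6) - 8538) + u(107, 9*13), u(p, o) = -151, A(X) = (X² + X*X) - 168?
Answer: -1/8785 ≈ -0.00011383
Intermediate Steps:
A(X) = -168 + 2*X² (A(X) = (X² + X²) - 168 = 2*X² - 168 = -168 + 2*X²)
I = -8785 (I = ((-168 + 2*(-6)²) - 8538) - 151 = ((-168 + 2*36) - 8538) - 151 = ((-168 + 72) - 8538) - 151 = (-96 - 8538) - 151 = -8634 - 151 = -8785)
1/I = 1/(-8785) = -1/8785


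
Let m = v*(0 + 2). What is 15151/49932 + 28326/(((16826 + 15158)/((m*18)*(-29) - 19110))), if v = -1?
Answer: -399243641552/24953517 ≈ -16000.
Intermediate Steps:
m = -2 (m = -(0 + 2) = -1*2 = -2)
15151/49932 + 28326/(((16826 + 15158)/((m*18)*(-29) - 19110))) = 15151/49932 + 28326/(((16826 + 15158)/(-2*18*(-29) - 19110))) = 15151*(1/49932) + 28326/((31984/(-36*(-29) - 19110))) = 15151/49932 + 28326/((31984/(1044 - 19110))) = 15151/49932 + 28326/((31984/(-18066))) = 15151/49932 + 28326/((31984*(-1/18066))) = 15151/49932 + 28326/(-15992/9033) = 15151/49932 + 28326*(-9033/15992) = 15151/49932 - 127934379/7996 = -399243641552/24953517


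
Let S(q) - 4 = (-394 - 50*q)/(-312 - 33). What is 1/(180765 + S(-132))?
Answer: 345/62359099 ≈ 5.5325e-6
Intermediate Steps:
S(q) = 1774/345 + 10*q/69 (S(q) = 4 + (-394 - 50*q)/(-312 - 33) = 4 + (-394 - 50*q)/(-345) = 4 + (-394 - 50*q)*(-1/345) = 4 + (394/345 + 10*q/69) = 1774/345 + 10*q/69)
1/(180765 + S(-132)) = 1/(180765 + (1774/345 + (10/69)*(-132))) = 1/(180765 + (1774/345 - 440/23)) = 1/(180765 - 4826/345) = 1/(62359099/345) = 345/62359099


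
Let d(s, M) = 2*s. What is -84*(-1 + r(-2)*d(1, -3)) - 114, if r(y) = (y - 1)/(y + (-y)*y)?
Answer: -114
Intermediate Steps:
r(y) = (-1 + y)/(y - y²)
-84*(-1 + r(-2)*d(1, -3)) - 114 = -84*(-1 + (-1/(-2))*(2*1)) - 114 = -84*(-1 - 1*(-½)*2) - 114 = -84*(-1 + (½)*2) - 114 = -84*(-1 + 1) - 114 = -84*0 - 114 = 0 - 114 = -114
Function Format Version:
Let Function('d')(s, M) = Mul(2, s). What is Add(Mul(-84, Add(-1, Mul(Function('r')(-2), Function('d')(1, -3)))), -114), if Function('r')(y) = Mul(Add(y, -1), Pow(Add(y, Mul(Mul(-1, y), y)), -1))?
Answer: -114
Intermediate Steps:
Function('r')(y) = Mul(Pow(Add(y, Mul(-1, Pow(y, 2))), -1), Add(-1, y)) (Function('r')(y) = Mul(Add(-1, y), Pow(Add(y, Mul(-1, Pow(y, 2))), -1)) = Mul(Pow(Add(y, Mul(-1, Pow(y, 2))), -1), Add(-1, y)))
Add(Mul(-84, Add(-1, Mul(Function('r')(-2), Function('d')(1, -3)))), -114) = Add(Mul(-84, Add(-1, Mul(Mul(-1, Pow(-2, -1)), Mul(2, 1)))), -114) = Add(Mul(-84, Add(-1, Mul(Mul(-1, Rational(-1, 2)), 2))), -114) = Add(Mul(-84, Add(-1, Mul(Rational(1, 2), 2))), -114) = Add(Mul(-84, Add(-1, 1)), -114) = Add(Mul(-84, 0), -114) = Add(0, -114) = -114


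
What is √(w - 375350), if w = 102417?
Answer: I*√272933 ≈ 522.43*I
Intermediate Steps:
√(w - 375350) = √(102417 - 375350) = √(-272933) = I*√272933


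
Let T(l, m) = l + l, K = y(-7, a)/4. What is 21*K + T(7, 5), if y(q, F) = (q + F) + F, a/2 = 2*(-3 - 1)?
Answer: -763/4 ≈ -190.75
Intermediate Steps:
a = -16 (a = 2*(2*(-3 - 1)) = 2*(2*(-4)) = 2*(-8) = -16)
y(q, F) = q + 2*F (y(q, F) = (F + q) + F = q + 2*F)
K = -39/4 (K = (-7 + 2*(-16))/4 = (-7 - 32)*(¼) = -39*¼ = -39/4 ≈ -9.7500)
T(l, m) = 2*l
21*K + T(7, 5) = 21*(-39/4) + 2*7 = -819/4 + 14 = -763/4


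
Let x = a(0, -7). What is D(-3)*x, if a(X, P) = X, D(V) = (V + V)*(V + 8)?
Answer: 0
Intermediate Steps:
D(V) = 2*V*(8 + V) (D(V) = (2*V)*(8 + V) = 2*V*(8 + V))
x = 0
D(-3)*x = (2*(-3)*(8 - 3))*0 = (2*(-3)*5)*0 = -30*0 = 0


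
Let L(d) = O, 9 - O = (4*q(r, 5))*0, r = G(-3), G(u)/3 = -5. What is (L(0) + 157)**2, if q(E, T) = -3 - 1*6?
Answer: 27556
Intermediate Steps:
G(u) = -15 (G(u) = 3*(-5) = -15)
r = -15
q(E, T) = -9 (q(E, T) = -3 - 6 = -9)
O = 9 (O = 9 - 4*(-9)*0 = 9 - (-36)*0 = 9 - 1*0 = 9 + 0 = 9)
L(d) = 9
(L(0) + 157)**2 = (9 + 157)**2 = 166**2 = 27556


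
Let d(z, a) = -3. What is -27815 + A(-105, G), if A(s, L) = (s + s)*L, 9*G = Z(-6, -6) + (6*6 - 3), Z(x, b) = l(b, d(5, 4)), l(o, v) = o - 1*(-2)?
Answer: -85475/3 ≈ -28492.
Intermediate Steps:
l(o, v) = 2 + o (l(o, v) = o + 2 = 2 + o)
Z(x, b) = 2 + b
G = 29/9 (G = ((2 - 6) + (6*6 - 3))/9 = (-4 + (36 - 3))/9 = (-4 + 33)/9 = (⅑)*29 = 29/9 ≈ 3.2222)
A(s, L) = 2*L*s (A(s, L) = (2*s)*L = 2*L*s)
-27815 + A(-105, G) = -27815 + 2*(29/9)*(-105) = -27815 - 2030/3 = -85475/3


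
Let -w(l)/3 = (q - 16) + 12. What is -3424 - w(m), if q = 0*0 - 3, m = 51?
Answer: -3445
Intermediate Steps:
q = -3 (q = 0 - 3 = -3)
w(l) = 21 (w(l) = -3*((-3 - 16) + 12) = -3*(-19 + 12) = -3*(-7) = 21)
-3424 - w(m) = -3424 - 1*21 = -3424 - 21 = -3445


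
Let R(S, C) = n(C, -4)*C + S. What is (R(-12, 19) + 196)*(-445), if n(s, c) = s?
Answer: -242525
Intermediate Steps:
R(S, C) = S + C² (R(S, C) = C*C + S = C² + S = S + C²)
(R(-12, 19) + 196)*(-445) = ((-12 + 19²) + 196)*(-445) = ((-12 + 361) + 196)*(-445) = (349 + 196)*(-445) = 545*(-445) = -242525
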